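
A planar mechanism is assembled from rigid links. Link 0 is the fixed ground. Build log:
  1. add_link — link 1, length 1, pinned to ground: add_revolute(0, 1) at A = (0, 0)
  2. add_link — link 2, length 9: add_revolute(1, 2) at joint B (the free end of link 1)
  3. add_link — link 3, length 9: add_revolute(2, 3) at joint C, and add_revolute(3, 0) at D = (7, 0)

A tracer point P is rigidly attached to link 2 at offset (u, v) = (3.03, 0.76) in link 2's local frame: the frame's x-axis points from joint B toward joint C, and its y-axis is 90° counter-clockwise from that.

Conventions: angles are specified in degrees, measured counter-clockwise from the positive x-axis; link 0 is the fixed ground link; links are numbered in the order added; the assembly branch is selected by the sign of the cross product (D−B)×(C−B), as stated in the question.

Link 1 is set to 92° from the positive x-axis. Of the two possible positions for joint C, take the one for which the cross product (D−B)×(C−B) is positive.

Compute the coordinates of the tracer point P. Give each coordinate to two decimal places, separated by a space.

A=(0,0), D=(7.00,0)
B = A + 1.00·(cos92°, sin92°) = (-0.0349, 0.9994)
|BD| = 7.1055
circle(B,9.00) ∩ circle(D,9.00): a=3.5528, h=8.2691
  candidates: C₊=(4.6456,8.6866) cross=58.756; C₋=(2.3195,-7.6872) cross=-58.756
  branch + wants cross > 0 → take C=(4.6456,8.6866) (cross=58.756)
ex = (C−B)/|BC| = (0.5201,0.8541); ey = (-0.8541,0.5201)
P = B + 3.03·ex + 0.76·ey = (0.8917,3.9827)

0.89 3.98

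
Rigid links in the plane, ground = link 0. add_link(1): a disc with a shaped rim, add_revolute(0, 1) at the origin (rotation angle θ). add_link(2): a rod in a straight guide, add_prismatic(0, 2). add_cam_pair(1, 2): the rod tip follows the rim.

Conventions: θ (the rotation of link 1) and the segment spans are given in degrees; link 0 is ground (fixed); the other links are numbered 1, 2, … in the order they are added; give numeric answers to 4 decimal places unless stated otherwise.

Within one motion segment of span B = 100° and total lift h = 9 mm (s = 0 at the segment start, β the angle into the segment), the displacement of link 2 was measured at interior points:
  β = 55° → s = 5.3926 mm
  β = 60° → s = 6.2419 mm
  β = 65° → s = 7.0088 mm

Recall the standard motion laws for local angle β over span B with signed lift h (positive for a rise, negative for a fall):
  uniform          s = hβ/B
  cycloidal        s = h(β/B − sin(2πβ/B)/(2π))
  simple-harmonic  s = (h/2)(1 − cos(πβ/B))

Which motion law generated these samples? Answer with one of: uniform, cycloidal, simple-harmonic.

candidates at β/B = r: uniform s = h·r (linear in β); cycloidal s = h·(r − sin(2πr)/(2π)); simple-harmonic s = (h/2)(1 − cos(πr))
β=55°: printed 5.3926 | uniform 4.9500, cycloidal 5.3926, simple-harmonic 5.2040
β=60°: printed 6.2419 | uniform 5.4000, cycloidal 6.2419, simple-harmonic 5.8906
β=65°: printed 7.0088 | uniform 5.8500, cycloidal 7.0088, simple-harmonic 6.5430
only one law matches every sample → cycloidal

cycloidal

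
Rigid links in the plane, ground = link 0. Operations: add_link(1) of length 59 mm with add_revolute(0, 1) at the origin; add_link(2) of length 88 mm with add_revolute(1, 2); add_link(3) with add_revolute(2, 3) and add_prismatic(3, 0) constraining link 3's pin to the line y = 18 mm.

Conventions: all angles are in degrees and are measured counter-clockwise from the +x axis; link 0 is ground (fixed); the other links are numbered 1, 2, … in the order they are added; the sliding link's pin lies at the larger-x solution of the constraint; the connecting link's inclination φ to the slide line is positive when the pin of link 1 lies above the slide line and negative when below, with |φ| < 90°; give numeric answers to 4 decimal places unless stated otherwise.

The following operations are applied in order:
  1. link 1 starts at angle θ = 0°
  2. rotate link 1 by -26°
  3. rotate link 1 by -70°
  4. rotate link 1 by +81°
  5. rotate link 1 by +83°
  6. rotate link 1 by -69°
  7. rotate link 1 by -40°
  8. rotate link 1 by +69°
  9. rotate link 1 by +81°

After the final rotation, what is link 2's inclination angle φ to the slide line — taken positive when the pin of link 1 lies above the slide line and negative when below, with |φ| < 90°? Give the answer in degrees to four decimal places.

geometry: r = 59 mm, L = 88 mm, e = 18 mm; θ starts at 0°
rotate link 1 by -26°: θ ← 0° -26° = -26°
rotate link 1 by -70°: θ ← -26° -70° = -96°
rotate link 1 by +81°: θ ← -96° +81° = -15°
rotate link 1 by +83°: θ ← -15° +83° = 68°
rotate link 1 by -69°: θ ← 68° -69° = -1°
rotate link 1 by -40°: θ ← -1° -40° = -41°
rotate link 1 by +69°: θ ← -41° +69° = 28°
rotate link 1 by +81°: θ ← 28° +81° = 109°
h = r sin θ − e = 55.785596 − 18 = 37.785596
sin φ = h / L = 37.785596 / 88 = 0.42938177
φ = arcsin(0.42938177) = 25.428332°

25.4283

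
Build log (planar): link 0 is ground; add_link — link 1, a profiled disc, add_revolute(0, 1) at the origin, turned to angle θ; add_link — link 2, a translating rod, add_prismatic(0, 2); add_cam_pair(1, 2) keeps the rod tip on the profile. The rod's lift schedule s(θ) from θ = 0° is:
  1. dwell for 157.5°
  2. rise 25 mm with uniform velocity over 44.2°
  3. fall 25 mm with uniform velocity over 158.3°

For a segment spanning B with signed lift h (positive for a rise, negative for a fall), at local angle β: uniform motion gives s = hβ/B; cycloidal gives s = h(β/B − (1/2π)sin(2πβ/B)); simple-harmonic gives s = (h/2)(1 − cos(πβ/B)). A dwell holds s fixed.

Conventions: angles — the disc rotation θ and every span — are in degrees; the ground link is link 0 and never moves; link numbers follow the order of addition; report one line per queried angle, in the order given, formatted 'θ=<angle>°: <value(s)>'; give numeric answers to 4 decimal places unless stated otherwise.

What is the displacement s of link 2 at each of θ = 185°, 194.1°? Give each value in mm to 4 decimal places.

seg 1 [0°–157.5°] dwell: s stays 0.0000
seg 2 [157.5°–201.7°] uniform, h=25: θ=185° here. β=27.5, B=44.2. 25·27.5/44.2 = 15.5543 → s = 15.5543
seg 2 [157.5°–201.7°] uniform, h=25: θ=194.1° here. β=36.6, B=44.2. 25·36.6/44.2 = 20.7014 → s = 20.7014

θ=185°: 15.5543
θ=194.1°: 20.7014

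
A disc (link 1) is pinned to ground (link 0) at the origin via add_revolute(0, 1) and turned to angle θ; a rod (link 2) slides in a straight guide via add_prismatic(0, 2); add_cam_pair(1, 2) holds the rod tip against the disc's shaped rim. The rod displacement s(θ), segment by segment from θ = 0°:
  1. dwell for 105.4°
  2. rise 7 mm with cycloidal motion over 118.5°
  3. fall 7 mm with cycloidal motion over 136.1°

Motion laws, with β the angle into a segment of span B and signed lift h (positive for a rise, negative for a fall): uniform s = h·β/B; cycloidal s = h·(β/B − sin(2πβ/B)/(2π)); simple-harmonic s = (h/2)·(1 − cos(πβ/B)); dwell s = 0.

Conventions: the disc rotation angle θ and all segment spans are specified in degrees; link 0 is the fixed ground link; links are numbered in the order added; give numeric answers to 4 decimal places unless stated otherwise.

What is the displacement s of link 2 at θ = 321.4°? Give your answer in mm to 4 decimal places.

segment 1 (0° to 105.4°, dwell): s unchanged at 0.0000
segment 2 (105.4° to 223.9°, cycloidal, h = 7) is passed completely: s = 0.0000 + (7) = 7.0000
θ = 321.4° falls in segment 3 (223.9° to 360°, cycloidal, h = -7): β = 321.4 − 223.9 = 97.5°, B = 136.1°; Δs = -7·(0.7164 − sin(2π·0.7164)/(2π)) = -6.1040; s = 7.0000 − 6.1040 = 0.8960

0.8960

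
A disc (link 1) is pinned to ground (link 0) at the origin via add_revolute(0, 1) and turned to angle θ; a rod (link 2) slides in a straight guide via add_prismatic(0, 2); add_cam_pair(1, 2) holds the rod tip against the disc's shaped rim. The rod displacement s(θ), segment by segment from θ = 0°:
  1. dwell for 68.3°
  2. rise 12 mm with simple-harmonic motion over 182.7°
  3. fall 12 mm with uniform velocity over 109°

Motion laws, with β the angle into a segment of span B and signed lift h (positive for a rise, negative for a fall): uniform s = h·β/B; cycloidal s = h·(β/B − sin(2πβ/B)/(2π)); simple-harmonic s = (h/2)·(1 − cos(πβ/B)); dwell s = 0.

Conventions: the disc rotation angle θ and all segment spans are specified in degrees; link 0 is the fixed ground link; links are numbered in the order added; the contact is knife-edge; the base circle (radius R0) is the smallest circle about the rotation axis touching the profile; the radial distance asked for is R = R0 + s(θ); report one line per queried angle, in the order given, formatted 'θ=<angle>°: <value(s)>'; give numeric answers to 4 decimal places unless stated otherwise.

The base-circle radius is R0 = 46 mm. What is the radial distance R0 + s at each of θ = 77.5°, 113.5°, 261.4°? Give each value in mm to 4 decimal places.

segment 1 (0° to 68.3°, dwell): s unchanged at 0.0000
θ = 77.5° falls in segment 2 (68.3° to 251°, simple-harmonic, h = 12): β = 77.5 − 68.3 = 9.2°, B = 182.7°; Δs = 12/2·(1 − cos(π·0.0504)) = 0.0749; s = 0.0000 + 0.0749 = 0.0749
θ = 113.5° falls in segment 2 (68.3° to 251°, simple-harmonic, h = 12): β = 113.5 − 68.3 = 45.2°, B = 182.7°; Δs = 12/2·(1 − cos(π·0.2474)) = 1.7228; s = 0.0000 + 1.7228 = 1.7228
segment 2 (68.3° to 251°, simple-harmonic, h = 12) is passed completely: s = 0.0000 + (12) = 12.0000
θ = 261.4° falls in segment 3 (251° to 360°, uniform, h = -12): β = 261.4 − 251 = 10.4°, B = 109°; Δs = -12·10.4/109 = -1.1450; s = 12.0000 − 1.1450 = 10.8550
θ=77.5°: R = R0 + s = 46 + 0.0749 = 46.0749
θ=113.5°: R = R0 + s = 46 + 1.7228 = 47.7228
θ=261.4°: R = R0 + s = 46 + 10.8550 = 56.8550

θ=77.5°: 46.0749
θ=113.5°: 47.7228
θ=261.4°: 56.8550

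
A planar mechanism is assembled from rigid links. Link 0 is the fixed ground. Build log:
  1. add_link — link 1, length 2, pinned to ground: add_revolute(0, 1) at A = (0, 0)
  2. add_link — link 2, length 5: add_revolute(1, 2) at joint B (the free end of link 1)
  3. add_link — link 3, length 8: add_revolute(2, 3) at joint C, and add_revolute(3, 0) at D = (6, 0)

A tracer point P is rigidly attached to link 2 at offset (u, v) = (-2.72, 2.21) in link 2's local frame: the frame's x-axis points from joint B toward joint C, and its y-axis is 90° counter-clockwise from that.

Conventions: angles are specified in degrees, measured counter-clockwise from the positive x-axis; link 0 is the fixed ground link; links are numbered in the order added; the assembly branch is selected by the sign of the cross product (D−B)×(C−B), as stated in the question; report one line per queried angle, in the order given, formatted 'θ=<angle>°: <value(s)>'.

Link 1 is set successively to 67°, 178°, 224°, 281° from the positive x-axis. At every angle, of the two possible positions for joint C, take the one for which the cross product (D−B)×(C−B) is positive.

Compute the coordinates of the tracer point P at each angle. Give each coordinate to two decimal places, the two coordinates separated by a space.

A=(0,0), D=(6.00,0)
θ=67°: B = A + 2.00·(cos67°, sin67°) = (0.7815, 1.8410)
θ=67°: |BD| = 5.5338
θ=67°: circle(B,5.00) ∩ circle(D,8.00): a=-0.7569, h=4.9424
θ=67°:   candidates: C₊=(1.7119,6.7537) cross=27.350; C₋=(-1.5766,-2.5680) cross=-27.350
θ=67°:   branch + wants cross > 0 → take C=(1.7119,6.7537) (cross=27.350)
θ=67°: ex = (C−B)/|BC| = (0.1861,0.9825); ey = (-0.9825,0.1861)
θ=67°: P = B + -2.72·ex + 2.21·ey = (-1.8961,-0.4202)
θ=178°: B = A + 2.00·(cos178°, sin178°) = (-1.9988, 0.0698)
θ=178°: |BD| = 7.9991
θ=178°: circle(B,5.00) ∩ circle(D,8.00): a=1.5618, h=4.7498
θ=178°:   candidates: C₊=(-0.3956,4.8058) cross=37.994; C₋=(-0.4785,-4.6935) cross=-37.994
θ=178°:   branch + wants cross > 0 → take C=(-0.3956,4.8058) (cross=37.994)
θ=178°: ex = (C−B)/|BC| = (0.3206,0.9472); ey = (-0.9472,0.3206)
θ=178°: P = B + -2.72·ex + 2.21·ey = (-4.9642,-1.7980)
θ=224°: B = A + 2.00·(cos224°, sin224°) = (-1.4387, -1.3893)
θ=224°: |BD| = 7.5673
θ=224°: circle(B,5.00) ∩ circle(D,8.00): a=1.2068, h=4.8522
θ=224°:   candidates: C₊=(-1.1432,3.6019) cross=36.718; C₋=(0.6384,-5.9375) cross=-36.718
θ=224°:   branch + wants cross > 0 → take C=(-1.1432,3.6019) (cross=36.718)
θ=224°: ex = (C−B)/|BC| = (0.0591,0.9983); ey = (-0.9983,0.0591)
θ=224°: P = B + -2.72·ex + 2.21·ey = (-3.8055,-3.9740)
θ=281°: B = A + 2.00·(cos281°, sin281°) = (0.3816, -1.9633)
θ=281°: |BD| = 5.9515
θ=281°: circle(B,5.00) ∩ circle(D,8.00): a=-0.3007, h=4.9909
θ=281°:   candidates: C₊=(-1.5487,2.6491) cross=29.704; C₋=(1.7441,-6.7740) cross=-29.704
θ=281°:   branch + wants cross > 0 → take C=(-1.5487,2.6491) (cross=29.704)
θ=281°: ex = (C−B)/|BC| = (-0.3861,0.9225); ey = (-0.9225,-0.3861)
θ=281°: P = B + -2.72·ex + 2.21·ey = (-0.6070,-5.3256)

θ=67°: -1.90 -0.42
θ=178°: -4.96 -1.80
θ=224°: -3.81 -3.97
θ=281°: -0.61 -5.33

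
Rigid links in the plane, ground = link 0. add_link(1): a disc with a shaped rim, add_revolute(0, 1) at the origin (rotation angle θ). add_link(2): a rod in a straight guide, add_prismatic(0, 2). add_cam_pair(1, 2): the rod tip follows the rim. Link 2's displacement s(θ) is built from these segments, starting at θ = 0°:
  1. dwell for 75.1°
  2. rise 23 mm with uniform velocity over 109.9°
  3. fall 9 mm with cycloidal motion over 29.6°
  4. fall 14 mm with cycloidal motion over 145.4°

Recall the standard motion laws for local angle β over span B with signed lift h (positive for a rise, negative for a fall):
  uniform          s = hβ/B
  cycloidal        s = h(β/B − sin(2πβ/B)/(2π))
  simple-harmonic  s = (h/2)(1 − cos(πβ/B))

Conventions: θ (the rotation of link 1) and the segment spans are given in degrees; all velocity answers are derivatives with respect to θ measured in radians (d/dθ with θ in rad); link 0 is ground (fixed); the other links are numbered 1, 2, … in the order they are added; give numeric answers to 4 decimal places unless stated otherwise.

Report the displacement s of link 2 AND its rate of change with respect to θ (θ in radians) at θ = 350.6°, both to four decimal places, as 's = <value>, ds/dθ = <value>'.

segment 1 (0° to 75.1°, dwell): s unchanged at 0.0000
segment 2 (75.1° to 185°, uniform, h = 23) is passed completely: s = 0.0000 + (23) = 23.0000
segment 3 (185° to 214.6°, cycloidal, h = -9) is passed completely: s = 23.0000 + (-9) = 14.0000
θ = 350.6° falls in segment 4 (214.6° to 360°, cycloidal, h = -14): β = 350.6 − 214.6 = 136°, B = 145.4°; Δs = -14·(0.9354 − sin(2π·0.9354)/(2π)) = -13.9753; s = 14.0000 − 13.9753 = 0.0247
velocity in seg [214.6°–360°] (cycloidal), θ in radians: β = 136° = 2.3736 rad, B = 145.4° = 2.5377 rad; ds/dθ = (h/B)(1 − cos(2πβ/B)) = ((-14)/2.5377)(1 − cos(2π·0.9354)) = -0.448914 mm/rad

s = 0.0247, ds/dθ = -0.4489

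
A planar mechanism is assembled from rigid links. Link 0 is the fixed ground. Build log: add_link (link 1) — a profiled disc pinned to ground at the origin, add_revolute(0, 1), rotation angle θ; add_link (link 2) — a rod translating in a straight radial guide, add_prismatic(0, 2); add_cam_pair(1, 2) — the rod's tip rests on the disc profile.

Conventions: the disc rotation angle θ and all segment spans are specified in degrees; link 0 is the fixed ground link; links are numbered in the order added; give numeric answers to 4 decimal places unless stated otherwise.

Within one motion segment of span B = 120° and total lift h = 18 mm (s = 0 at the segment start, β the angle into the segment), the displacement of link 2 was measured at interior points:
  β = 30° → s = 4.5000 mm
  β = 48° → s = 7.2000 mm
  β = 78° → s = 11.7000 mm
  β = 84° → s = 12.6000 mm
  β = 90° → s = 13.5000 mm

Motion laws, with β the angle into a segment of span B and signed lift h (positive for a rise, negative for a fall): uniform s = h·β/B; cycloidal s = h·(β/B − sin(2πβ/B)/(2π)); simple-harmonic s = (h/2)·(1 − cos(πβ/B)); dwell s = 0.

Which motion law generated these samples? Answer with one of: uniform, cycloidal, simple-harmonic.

candidates at β/B = r: uniform s = h·r (linear in β); cycloidal s = h·(r − sin(2πr)/(2π)); simple-harmonic s = (h/2)(1 − cos(πr))
β=30°: printed 4.5000 | uniform 4.5000, cycloidal 1.6352, simple-harmonic 2.6360
β=48°: printed 7.2000 | uniform 7.2000, cycloidal 5.5161, simple-harmonic 6.2188
β=78°: printed 11.7000 | uniform 11.7000, cycloidal 14.0177, simple-harmonic 13.0859
β=84°: printed 12.6000 | uniform 12.6000, cycloidal 15.3246, simple-harmonic 14.2901
β=90°: printed 13.5000 | uniform 13.5000, cycloidal 16.3648, simple-harmonic 15.3640
only one law matches every sample → uniform

uniform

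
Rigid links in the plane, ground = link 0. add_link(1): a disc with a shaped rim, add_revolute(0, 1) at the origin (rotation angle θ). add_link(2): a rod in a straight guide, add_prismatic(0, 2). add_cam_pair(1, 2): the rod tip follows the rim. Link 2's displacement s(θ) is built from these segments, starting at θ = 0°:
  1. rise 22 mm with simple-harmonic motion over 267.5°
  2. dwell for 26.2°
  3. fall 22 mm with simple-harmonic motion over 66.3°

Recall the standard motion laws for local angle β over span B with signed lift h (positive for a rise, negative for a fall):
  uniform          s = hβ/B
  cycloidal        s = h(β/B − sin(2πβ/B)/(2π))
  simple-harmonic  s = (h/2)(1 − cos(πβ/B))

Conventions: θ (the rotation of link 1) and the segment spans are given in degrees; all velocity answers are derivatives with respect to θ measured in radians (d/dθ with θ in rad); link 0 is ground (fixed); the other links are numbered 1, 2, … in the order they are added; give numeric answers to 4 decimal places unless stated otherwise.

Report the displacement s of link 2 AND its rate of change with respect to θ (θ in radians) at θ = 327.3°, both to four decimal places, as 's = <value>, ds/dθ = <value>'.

segment 1 (0° to 267.5°, simple-harmonic, h = 22) is passed completely: s = 0.0000 + (22) = 22.0000
segment 2 (267.5° to 293.7°, dwell): s unchanged at 22.0000
θ = 327.3° falls in segment 3 (293.7° to 360°, simple-harmonic, h = -22): β = 327.3 − 293.7 = 33.6°, B = 66.3°; Δs = -22/2·(1 − cos(π·0.5068)) = -11.2345; s = 22.0000 − 11.2345 = 10.7655
velocity in seg [293.7°–360°] (simple-harmonic), θ in radians: β = 33.6° = 0.5864 rad, B = 66.3° = 1.1572 rad; ds/dθ = (πh/(2B)) sin(πβ/B) = (π·(-22)/(2·1.1572)) sin(π·0.5068) = -29.857464 mm/rad

s = 10.7655, ds/dθ = -29.8575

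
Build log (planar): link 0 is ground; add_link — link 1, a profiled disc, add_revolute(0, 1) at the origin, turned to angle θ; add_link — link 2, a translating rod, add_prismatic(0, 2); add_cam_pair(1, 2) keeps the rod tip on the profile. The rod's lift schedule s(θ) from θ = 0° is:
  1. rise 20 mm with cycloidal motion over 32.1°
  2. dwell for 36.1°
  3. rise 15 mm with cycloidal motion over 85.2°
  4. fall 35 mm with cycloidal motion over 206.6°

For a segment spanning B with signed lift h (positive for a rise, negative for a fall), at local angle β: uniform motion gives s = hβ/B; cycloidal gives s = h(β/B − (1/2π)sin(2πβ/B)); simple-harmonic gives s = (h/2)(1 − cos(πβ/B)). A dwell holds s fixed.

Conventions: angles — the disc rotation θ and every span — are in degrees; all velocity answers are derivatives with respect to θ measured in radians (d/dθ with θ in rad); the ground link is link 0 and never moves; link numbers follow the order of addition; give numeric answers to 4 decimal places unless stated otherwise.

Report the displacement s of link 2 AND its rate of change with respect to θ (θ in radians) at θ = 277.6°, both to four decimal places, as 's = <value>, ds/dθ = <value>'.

seg 1 [0°–32.1°] cycloidal, h=20: full span → s += 20 → s = 20.0000
seg 2 [32.1°–68.2°] dwell: s stays 20.0000
seg 3 [68.2°–153.4°] cycloidal, h=15: full span → s += 15 → s = 35.0000
seg 4 [153.4°–360°] cycloidal, h=-35: θ=277.6° here. β=124.2, B=206.6. -35·(0.6012 − sin(2π·0.6012)/(2π)) = -24.3477 → s = 10.6523
velocity in seg [153.4°–360°] (cycloidal), θ in radians: β = 124.2° = 2.1677 rad, B = 206.6° = 3.6059 rad; ds/dθ = (h/B)(1 − cos(2πβ/B)) = ((-35)/3.6059)(1 − cos(2π·0.6012)) = -17.517279 mm/rad

s = 10.6523, ds/dθ = -17.5173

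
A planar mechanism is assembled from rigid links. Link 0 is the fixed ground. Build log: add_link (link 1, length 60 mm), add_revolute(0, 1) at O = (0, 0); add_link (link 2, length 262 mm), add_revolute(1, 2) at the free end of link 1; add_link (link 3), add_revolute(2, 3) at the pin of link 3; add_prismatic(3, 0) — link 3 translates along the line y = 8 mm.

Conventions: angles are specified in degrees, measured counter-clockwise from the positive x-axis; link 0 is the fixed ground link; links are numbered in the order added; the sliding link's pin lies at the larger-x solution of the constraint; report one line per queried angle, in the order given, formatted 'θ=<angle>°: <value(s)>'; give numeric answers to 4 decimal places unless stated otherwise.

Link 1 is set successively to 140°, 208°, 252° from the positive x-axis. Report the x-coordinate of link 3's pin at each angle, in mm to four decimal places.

geometry: r = 60 mm, L = 262 mm, e = 8 mm
θ=140°: crank pin P = (r cos θ, r sin θ) = (-45.962667, 38.567257)
θ=140°: h = r sin θ − e = 38.567257 − 8 = 30.567257
θ=140°: x = r cos θ + √(L² − h²) = -45.962667 + 260.210766 = 214.248100
θ=208°: crank pin P = (r cos θ, r sin θ) = (-52.976856, -28.168294)
θ=208°: h = r sin θ − e = -28.168294 − 8 = -36.168294
θ=208°: x = r cos θ + √(L² − h²) = -52.976856 + 259.491531 = 206.514675
θ=252°: crank pin P = (r cos θ, r sin θ) = (-18.541020, -57.063391)
θ=252°: h = r sin θ − e = -57.063391 − 8 = -65.063391
θ=252°: x = r cos θ + √(L² − h²) = -18.541020 + 253.792741 = 235.251721

θ=140°: 214.2481
θ=208°: 206.5147
θ=252°: 235.2517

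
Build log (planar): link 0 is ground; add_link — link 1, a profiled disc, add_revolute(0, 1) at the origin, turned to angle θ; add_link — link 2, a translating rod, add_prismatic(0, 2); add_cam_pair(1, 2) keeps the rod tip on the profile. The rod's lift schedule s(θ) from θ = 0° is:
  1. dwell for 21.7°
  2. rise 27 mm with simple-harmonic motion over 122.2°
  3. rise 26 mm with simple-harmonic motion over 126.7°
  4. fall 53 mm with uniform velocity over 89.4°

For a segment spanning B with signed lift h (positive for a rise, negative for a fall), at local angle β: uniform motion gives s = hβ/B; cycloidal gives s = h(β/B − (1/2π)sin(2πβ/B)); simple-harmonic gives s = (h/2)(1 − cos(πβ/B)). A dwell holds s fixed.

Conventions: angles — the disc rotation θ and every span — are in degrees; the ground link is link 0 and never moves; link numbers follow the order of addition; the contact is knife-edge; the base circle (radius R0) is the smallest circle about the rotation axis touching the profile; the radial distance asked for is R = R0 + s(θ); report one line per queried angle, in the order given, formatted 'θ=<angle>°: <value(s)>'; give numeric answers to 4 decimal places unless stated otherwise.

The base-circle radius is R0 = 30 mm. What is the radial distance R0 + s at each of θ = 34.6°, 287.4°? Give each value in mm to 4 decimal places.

seg 1 [0°–21.7°] dwell: s stays 0.0000
seg 2 [21.7°–143.9°] simple-harmonic, h=27: θ=34.6° here. β=12.9, B=122.2. 27/2·(1 − cos(π·0.1056)) = 0.7356 → s = 0.7356
seg 2 [21.7°–143.9°] simple-harmonic, h=27: full span → s += 27 → s = 27.0000
seg 3 [143.9°–270.6°] simple-harmonic, h=26: full span → s += 26 → s = 53.0000
seg 4 [270.6°–360°] uniform, h=-53: θ=287.4° here. β=16.8, B=89.4. -53·16.8/89.4 = -9.9597 → s = 43.0403
θ=34.6°: R = R0 + s = 30 + 0.7356 = 30.7356
θ=287.4°: R = R0 + s = 30 + 43.0403 = 73.0403

θ=34.6°: 30.7356
θ=287.4°: 73.0403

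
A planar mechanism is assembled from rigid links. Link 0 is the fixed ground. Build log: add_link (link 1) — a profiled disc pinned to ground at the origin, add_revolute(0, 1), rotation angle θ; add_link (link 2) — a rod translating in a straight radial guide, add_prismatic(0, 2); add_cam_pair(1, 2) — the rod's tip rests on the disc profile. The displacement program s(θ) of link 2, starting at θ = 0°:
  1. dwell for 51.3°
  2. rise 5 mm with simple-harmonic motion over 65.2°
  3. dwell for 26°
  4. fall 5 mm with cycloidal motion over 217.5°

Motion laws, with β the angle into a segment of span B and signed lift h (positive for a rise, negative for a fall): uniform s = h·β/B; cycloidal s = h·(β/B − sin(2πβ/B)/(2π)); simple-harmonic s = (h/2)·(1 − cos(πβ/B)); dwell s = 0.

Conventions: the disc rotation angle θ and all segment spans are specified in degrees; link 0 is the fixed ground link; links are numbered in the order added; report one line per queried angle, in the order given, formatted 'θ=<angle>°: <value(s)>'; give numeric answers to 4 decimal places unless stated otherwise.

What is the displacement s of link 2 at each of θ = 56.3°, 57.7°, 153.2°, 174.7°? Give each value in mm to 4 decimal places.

seg 1 [0°–51.3°] dwell: s stays 0.0000
seg 2 [51.3°–116.5°] simple-harmonic, h=5: θ=56.3° here. β=5, B=65.2. 5/2·(1 − cos(π·0.0767)) = 0.0722 → s = 0.0722
seg 2 [51.3°–116.5°] simple-harmonic, h=5: θ=57.7° here. β=6.4, B=65.2. 5/2·(1 − cos(π·0.0982)) = 0.1179 → s = 0.1179
seg 2 [51.3°–116.5°] simple-harmonic, h=5: full span → s += 5 → s = 5.0000
seg 3 [116.5°–142.5°] dwell: s stays 5.0000
seg 4 [142.5°–360°] cycloidal, h=-5: θ=153.2° here. β=10.7, B=217.5. -5·(0.0492 − sin(2π·0.0492)/(2π)) = -0.0039 → s = 4.9961
seg 4 [142.5°–360°] cycloidal, h=-5: θ=174.7° here. β=32.2, B=217.5. -5·(0.1480 − sin(2π·0.1480)/(2π)) = -0.1022 → s = 4.8978

θ=56.3°: 0.0722
θ=57.7°: 0.1179
θ=153.2°: 4.9961
θ=174.7°: 4.8978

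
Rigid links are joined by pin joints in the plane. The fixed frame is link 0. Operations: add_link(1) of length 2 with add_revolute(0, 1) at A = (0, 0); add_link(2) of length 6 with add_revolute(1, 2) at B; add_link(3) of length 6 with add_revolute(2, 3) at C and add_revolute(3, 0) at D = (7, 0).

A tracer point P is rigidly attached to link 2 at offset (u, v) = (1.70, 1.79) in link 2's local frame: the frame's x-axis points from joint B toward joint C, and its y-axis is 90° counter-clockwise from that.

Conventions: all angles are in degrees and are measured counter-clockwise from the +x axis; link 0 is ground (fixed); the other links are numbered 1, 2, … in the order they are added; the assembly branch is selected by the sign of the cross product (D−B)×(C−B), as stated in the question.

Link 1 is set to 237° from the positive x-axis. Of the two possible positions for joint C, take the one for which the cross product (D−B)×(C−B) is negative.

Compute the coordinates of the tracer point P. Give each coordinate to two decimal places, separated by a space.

A=(0,0), D=(7.00,0)
B = A + 2.00·(cos237°, sin237°) = (-1.0893, -1.6773)
|BD| = 8.2613
circle(B,6.00) ∩ circle(D,6.00): a=4.1307, h=4.3517
  candidates: C₊=(2.0718,3.4224) cross=35.951; C₋=(3.8389,-5.0998) cross=-35.951
  branch - wants cross < 0 → take C=(3.8389,-5.0998) (cross=-35.951)
ex = (C−B)/|BC| = (0.8214,-0.5704); ey = (0.5704,0.8214)
P = B + 1.70·ex + 1.79·ey = (1.3281,-1.1768)

1.33 -1.18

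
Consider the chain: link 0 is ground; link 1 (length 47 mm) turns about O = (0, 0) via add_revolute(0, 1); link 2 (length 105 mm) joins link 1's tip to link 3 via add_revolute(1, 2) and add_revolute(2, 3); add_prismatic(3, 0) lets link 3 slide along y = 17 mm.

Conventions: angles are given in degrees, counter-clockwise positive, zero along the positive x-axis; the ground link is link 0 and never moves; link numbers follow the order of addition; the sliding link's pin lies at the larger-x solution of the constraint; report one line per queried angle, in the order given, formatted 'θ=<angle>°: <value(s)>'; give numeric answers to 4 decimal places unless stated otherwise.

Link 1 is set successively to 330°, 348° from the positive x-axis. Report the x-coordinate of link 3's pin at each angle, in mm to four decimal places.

geometry: r = 47 mm, L = 105 mm, e = 17 mm
θ=330°: crank pin P = (r cos θ, r sin θ) = (40.703194, -23.500000)
θ=330°: h = r sin θ − e = -23.500000 − 17 = -40.500000
θ=330°: x = r cos θ + √(L² − h²) = 40.703194 + 96.874919 = 137.578113
θ=348°: crank pin P = (r cos θ, r sin θ) = (45.972937, -9.771849)
θ=348°: h = r sin θ − e = -9.771849 − 17 = -26.771849
θ=348°: x = r cos θ + √(L² − h²) = 45.972937 + 101.529641 = 147.502579

θ=330°: 137.5781
θ=348°: 147.5026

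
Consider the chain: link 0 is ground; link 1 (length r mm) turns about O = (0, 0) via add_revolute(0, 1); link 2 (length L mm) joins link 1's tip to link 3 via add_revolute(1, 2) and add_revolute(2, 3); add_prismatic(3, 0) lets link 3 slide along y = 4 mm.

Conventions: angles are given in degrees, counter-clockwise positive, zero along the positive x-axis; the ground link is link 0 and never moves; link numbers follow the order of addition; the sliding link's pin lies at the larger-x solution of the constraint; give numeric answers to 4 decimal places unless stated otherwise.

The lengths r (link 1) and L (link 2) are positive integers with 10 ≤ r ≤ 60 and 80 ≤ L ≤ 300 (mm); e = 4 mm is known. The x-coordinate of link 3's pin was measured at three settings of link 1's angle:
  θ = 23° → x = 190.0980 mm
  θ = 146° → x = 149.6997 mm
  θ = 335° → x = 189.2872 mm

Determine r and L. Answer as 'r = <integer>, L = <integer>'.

constraint per measurement: (x − r cos θ)² + (r sin θ − e)² = L²
subtracting the θ₁ and θ₂ equations cancels the r² and L² terms:
r = (x₁² − x₂²) / (2[(x₁cos θ₁ + e sin θ₁) − (x₂cos θ₂ + e sin θ₂)]) = 23.0000 → r = 23
L² = (x₁ − r cos θ₁)² + (r sin θ₁ − e)² = 28560.9930 → L = 169.0000 → L = 169
check at θ₃=335°: x = 189.2872 (printed 189.2872) ✓

r = 23, L = 169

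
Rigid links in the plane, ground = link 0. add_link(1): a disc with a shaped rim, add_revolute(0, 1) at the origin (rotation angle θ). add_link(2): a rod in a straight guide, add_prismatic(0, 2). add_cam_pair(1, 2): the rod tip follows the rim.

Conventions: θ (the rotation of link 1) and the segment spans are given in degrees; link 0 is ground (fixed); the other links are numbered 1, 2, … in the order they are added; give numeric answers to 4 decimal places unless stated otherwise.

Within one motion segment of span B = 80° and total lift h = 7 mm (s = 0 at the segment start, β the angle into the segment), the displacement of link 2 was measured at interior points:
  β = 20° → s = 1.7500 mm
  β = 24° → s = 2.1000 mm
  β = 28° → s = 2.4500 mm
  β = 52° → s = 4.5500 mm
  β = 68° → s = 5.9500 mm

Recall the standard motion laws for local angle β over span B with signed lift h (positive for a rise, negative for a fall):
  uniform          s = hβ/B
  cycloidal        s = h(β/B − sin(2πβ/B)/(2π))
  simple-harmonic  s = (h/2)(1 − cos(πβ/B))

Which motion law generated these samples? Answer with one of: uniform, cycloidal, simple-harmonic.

candidates at β/B = r: uniform s = h·r (linear in β); cycloidal s = h·(r − sin(2πr)/(2π)); simple-harmonic s = (h/2)(1 − cos(πr))
β=20°: printed 1.7500 | uniform 1.7500, cycloidal 0.6359, simple-harmonic 1.0251
β=24°: printed 2.1000 | uniform 2.1000, cycloidal 1.0404, simple-harmonic 1.4428
β=28°: printed 2.4500 | uniform 2.4500, cycloidal 1.5487, simple-harmonic 1.9110
β=52°: printed 4.5500 | uniform 4.5500, cycloidal 5.4513, simple-harmonic 5.0890
β=68°: printed 5.9500 | uniform 5.9500, cycloidal 6.8513, simple-harmonic 6.6185
only one law matches every sample → uniform

uniform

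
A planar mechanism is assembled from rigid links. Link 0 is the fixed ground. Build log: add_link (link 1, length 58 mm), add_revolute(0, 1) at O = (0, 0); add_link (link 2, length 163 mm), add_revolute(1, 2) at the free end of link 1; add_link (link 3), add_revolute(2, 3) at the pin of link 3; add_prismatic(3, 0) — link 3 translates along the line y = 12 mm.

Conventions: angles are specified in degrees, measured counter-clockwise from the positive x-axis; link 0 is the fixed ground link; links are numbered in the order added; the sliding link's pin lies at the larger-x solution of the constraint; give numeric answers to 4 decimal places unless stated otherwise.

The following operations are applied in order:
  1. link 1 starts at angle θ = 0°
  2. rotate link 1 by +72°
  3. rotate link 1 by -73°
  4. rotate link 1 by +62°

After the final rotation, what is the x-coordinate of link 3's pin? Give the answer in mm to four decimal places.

geometry: r = 58 mm, L = 163 mm, e = 12 mm; θ starts at 0°
rotate link 1 by +72°: θ ← 0° +72° = 72°
rotate link 1 by -73°: θ ← 72° -73° = -1°
rotate link 1 by +62°: θ ← -1° +62° = 61°
crank pin P = (r cos θ, r sin θ) = (28.118958, 50.727943)
h = r sin θ − e = 50.727943 − 12 = 38.727943
x = r cos θ + √(L² − h²) = 28.118958 + 158.332392 = 186.451350

186.4514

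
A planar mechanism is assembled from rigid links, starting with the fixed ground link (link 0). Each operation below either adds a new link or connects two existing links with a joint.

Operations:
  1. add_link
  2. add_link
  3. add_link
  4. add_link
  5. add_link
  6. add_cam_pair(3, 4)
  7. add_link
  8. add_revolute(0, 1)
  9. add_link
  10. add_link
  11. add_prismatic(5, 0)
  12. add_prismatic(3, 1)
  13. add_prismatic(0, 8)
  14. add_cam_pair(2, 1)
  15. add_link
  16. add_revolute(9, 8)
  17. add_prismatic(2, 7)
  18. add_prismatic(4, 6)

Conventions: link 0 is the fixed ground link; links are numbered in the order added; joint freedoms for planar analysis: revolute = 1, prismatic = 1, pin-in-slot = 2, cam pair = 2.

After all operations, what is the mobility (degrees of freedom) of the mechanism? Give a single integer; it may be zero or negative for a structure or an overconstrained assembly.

L=1 J1=0 J2=0
add link → L=2 J1=0 J2=0
add link → L=3 J1=0 J2=0
add link → L=4 J1=0 J2=0
add link → L=5 J1=0 J2=0
add link → L=6 J1=0 J2=0
C@3,4 dof=2 J2 → L=6 J1=0 J2=1
add link → L=7 J1=0 J2=1
R@0,1 dof=1 J1 → L=7 J1=1 J2=1
add link → L=8 J1=1 J2=1
add link → L=9 J1=1 J2=1
P@5,0 dof=1 J1 → L=9 J1=2 J2=1
P@3,1 dof=1 J1 → L=9 J1=3 J2=1
P@0,8 dof=1 J1 → L=9 J1=4 J2=1
C@2,1 dof=2 J2 → L=9 J1=4 J2=2
add link → L=10 J1=4 J2=2
R@9,8 dof=1 J1 → L=10 J1=5 J2=2
P@2,7 dof=1 J1 → L=10 J1=6 J2=2
P@4,6 dof=1 J1 → L=10 J1=7 J2=2
M=3(L−1)−2J1−J2=3·9−2·7−2=11

M = 11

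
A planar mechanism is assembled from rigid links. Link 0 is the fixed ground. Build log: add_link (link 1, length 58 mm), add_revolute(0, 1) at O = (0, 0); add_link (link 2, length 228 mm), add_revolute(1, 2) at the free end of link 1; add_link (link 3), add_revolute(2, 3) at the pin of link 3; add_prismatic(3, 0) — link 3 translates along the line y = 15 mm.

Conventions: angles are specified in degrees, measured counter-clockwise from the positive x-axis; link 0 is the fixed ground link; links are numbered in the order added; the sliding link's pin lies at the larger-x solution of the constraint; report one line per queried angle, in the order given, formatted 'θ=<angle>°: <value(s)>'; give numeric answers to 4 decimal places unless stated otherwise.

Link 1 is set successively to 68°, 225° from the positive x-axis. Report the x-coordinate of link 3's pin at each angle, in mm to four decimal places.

geometry: r = 58 mm, L = 228 mm, e = 15 mm
θ=68°: crank pin P = (r cos θ, r sin θ) = (21.727182, 53.776664)
θ=68°: h = r sin θ − e = 53.776664 − 15 = 38.776664
θ=68°: x = r cos θ + √(L² − h²) = 21.727182 + 224.678371 = 246.405553
θ=225°: crank pin P = (r cos θ, r sin θ) = (-41.012193, -41.012193)
θ=225°: h = r sin θ − e = -41.012193 − 15 = -56.012193
θ=225°: x = r cos θ + √(L² − h²) = -41.012193 + 221.012747 = 180.000553

θ=68°: 246.4056
θ=225°: 180.0006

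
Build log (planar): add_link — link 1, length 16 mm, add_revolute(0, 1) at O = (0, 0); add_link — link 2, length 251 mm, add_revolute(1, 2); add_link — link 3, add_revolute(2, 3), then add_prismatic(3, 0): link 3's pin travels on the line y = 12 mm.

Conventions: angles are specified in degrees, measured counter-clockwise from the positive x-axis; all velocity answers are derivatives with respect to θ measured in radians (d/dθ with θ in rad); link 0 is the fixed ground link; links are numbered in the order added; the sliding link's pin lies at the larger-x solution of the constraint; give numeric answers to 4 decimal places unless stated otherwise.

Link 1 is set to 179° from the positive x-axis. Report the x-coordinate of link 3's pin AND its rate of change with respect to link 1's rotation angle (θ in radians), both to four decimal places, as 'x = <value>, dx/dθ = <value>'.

geometry: r = 16 mm, L = 251 mm, e = 12 mm
crank pin P = (r cos θ, r sin θ) = (-15.997563, 0.279239)
h = r sin θ − e = 0.279239 − 12 = -11.720761
x = r cos θ + √(L² − h²) = -15.997563 + 250.726193 = 234.728630
dx/dθ = −r sin θ − h·r cos θ/√(L² − h²) (θ in radians; h = -11.720761) = -1.027081

x = 234.7286, dx/dθ = -1.0271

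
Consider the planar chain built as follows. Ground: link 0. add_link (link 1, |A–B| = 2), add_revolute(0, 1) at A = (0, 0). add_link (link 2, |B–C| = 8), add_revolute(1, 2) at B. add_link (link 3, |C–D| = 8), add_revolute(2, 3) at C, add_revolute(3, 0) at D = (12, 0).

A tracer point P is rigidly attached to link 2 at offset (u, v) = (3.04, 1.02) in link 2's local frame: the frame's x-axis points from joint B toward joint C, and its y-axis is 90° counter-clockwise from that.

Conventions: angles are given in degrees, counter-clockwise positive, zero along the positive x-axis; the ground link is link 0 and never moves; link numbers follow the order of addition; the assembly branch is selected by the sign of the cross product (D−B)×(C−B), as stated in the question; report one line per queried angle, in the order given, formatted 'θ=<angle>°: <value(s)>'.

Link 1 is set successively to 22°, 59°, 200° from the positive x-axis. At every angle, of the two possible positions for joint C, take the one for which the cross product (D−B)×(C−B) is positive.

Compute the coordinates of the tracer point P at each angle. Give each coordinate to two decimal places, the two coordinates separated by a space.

A=(0,0), D=(12.00,0)
θ=22°: B = A + 2.00·(cos22°, sin22°) = (1.8544, 0.7492)
θ=22°: |BD| = 10.1733
θ=22°: circle(B,8.00) ∩ circle(D,8.00): a=5.0866, h=6.1746
θ=22°:   candidates: C₊=(7.3819,6.5325) cross=62.816; C₋=(6.4725,-5.7833) cross=-62.816
θ=22°:   branch + wants cross > 0 → take C=(7.3819,6.5325) (cross=62.816)
θ=22°: ex = (C−B)/|BC| = (0.6909,0.7229); ey = (-0.7229,0.6909)
θ=22°: P = B + 3.04·ex + 1.02·ey = (3.2175,3.6516)
θ=59°: B = A + 2.00·(cos59°, sin59°) = (1.0301, 1.7143)
θ=59°: |BD| = 11.1031
θ=59°: circle(B,8.00) ∩ circle(D,8.00): a=5.5515, h=5.7602
θ=59°:   candidates: C₊=(7.4044,6.5483) cross=63.956; C₋=(5.6256,-4.8340) cross=-63.956
θ=59°:   branch + wants cross > 0 → take C=(7.4044,6.5483) (cross=63.956)
θ=59°: ex = (C−B)/|BC| = (0.7968,0.6043); ey = (-0.6043,0.7968)
θ=59°: P = B + 3.04·ex + 1.02·ey = (2.8360,4.3640)
θ=200°: B = A + 2.00·(cos200°, sin200°) = (-1.8794, -0.6840)
θ=200°: |BD| = 13.8962
θ=200°: circle(B,8.00) ∩ circle(D,8.00): a=6.9481, h=3.9653
θ=200°:   candidates: C₊=(4.8651,3.6185) cross=55.103; C₋=(5.2555,-4.3025) cross=-55.103
θ=200°:   branch + wants cross > 0 → take C=(4.8651,3.6185) (cross=55.103)
θ=200°: ex = (C−B)/|BC| = (0.8431,0.5378); ey = (-0.5378,0.8431)
θ=200°: P = B + 3.04·ex + 1.02·ey = (0.1350,1.8108)

θ=22°: 3.22 3.65
θ=59°: 2.84 4.36
θ=200°: 0.13 1.81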